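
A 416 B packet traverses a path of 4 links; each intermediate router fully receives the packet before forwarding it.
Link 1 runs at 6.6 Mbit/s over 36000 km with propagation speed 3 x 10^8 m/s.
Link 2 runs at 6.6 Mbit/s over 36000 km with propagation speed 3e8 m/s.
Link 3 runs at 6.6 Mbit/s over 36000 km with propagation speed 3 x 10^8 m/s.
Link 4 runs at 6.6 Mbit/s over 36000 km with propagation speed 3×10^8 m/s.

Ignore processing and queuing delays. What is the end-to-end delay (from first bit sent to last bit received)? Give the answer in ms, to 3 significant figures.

L = 416 × 8 = 3328 bits.
Transmission delay per hop = L/R = 3328/6600000 = 0.504242 ms; 4 hops → 2.01697 ms.
Propagation delays (d/s per hop): 120, 120, 120, 120 ms; sum = 480 ms.
End-to-end = 482 ms.

482 ms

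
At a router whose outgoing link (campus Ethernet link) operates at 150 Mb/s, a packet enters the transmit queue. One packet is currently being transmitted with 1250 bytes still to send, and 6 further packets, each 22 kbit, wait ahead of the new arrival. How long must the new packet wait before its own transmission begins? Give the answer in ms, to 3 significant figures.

0.947 ms

Each queued packet: L/R = 22000/150000000 = 0.146667 ms.
6 queued → 0.88 ms.
Plus remaining 10000 bits of current packet: 0.0666667 ms.
Queuing delay = 0.947 ms.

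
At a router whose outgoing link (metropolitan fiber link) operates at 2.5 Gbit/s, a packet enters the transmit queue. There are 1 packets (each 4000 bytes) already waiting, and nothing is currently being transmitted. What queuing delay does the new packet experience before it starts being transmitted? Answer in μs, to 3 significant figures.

12.8 μs

Each queued packet: L/R = 32000/2500000000 = 12.8 μs.
1 queued → 12.8 μs.
Queuing delay = 12.8 μs.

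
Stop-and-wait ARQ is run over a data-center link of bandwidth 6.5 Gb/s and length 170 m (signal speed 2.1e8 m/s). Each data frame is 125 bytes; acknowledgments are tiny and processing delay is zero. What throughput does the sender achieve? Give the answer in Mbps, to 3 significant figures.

t_tx = L/R = 1000/6500000000 = 1.53846e-07 s.
t_prop = 170/210000000 = 8.09524e-07 s; RTT = 1.61905e-06 s.
Cycle = t_tx + RTT = 1.77289e-06 s.
Throughput = L / cycle = 1000 / 1.77289e-06 = 564 Mbps.

564 Mbps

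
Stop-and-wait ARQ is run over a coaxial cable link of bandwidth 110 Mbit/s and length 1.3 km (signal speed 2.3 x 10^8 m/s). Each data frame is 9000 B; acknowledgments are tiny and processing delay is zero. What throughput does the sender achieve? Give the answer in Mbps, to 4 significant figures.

t_tx = L/R = 72000/110000000 = 0.000654545 s.
t_prop = 1300/2.3e+08 = 5.65217e-06 s; RTT = 1.13043e-05 s.
Cycle = t_tx + RTT = 0.00066585 s.
Throughput = L / cycle = 72000 / 0.00066585 = 108.1 Mbps.

108.1 Mbps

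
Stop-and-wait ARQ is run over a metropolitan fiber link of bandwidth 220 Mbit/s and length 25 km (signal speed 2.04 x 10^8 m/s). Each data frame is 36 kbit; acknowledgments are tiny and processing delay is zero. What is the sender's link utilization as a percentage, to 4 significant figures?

40.03 %

t_tx = L/R = 36000/220000000 = 0.000163636 s.
t_prop = 25000/204000000 = 0.000122549 s; RTT = 0.000245098 s.
Cycle = t_tx + RTT = 0.000408734 s.
Utilization = t_tx / cycle = 0.000163636/0.000408734 = 40.03 %.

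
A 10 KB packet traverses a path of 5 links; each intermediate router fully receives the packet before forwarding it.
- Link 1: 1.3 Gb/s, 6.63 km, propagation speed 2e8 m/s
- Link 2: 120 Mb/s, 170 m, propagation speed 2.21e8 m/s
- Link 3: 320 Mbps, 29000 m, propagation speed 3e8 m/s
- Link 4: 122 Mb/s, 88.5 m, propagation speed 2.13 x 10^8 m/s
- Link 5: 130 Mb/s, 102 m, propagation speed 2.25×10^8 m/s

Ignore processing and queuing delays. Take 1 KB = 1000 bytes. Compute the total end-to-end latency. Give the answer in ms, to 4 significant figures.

L = 80000 bits.
Transmission delays (L/R per hop): 0.0615385, 0.666667, 0.25, 0.655738, 0.615385 ms; sum = 2.24933 ms.
Propagation delays (d/s per hop): 0.03315, 0.000769231, 0.0966667, 0.000415493, 0.000453333 ms; sum = 0.131455 ms.
End-to-end = 2.381 ms.

2.381 ms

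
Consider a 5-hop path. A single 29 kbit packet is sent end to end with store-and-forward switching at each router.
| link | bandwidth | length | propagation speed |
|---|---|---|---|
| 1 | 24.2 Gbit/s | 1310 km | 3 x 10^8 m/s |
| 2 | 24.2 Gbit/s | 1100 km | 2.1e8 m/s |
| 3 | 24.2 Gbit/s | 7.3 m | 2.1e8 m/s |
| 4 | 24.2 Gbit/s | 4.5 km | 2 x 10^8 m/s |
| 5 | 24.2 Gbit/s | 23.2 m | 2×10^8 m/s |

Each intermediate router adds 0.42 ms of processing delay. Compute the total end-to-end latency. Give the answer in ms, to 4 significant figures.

L = 29000 bits.
Transmission delay per hop = L/R = 29000/24200000000 = 0.00119835 ms; 5 hops → 0.00599174 ms.
Propagation delays (d/s per hop): 4.36667, 5.2381, 3.47619e-05, 0.0225, 0.000116 ms; sum = 9.62741 ms.
Processing at 4 router(s): 4 × 0.42 ms = 1.68 ms.
End-to-end = 11.31 ms.

11.31 ms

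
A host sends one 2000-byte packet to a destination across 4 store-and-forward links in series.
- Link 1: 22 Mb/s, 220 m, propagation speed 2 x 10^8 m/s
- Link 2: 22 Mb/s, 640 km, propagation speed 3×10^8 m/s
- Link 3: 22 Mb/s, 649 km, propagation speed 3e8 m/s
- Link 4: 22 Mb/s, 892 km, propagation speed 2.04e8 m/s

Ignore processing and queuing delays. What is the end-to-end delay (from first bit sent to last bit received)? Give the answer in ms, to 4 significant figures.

11.58 ms

L = 2000 × 8 = 16000 bits.
Transmission delay per hop = L/R = 16000/22000000 = 0.727273 ms; 4 hops → 2.90909 ms.
Propagation delays (d/s per hop): 0.0011, 2.13333, 2.16333, 4.37255 ms; sum = 8.67032 ms.
End-to-end = 11.58 ms.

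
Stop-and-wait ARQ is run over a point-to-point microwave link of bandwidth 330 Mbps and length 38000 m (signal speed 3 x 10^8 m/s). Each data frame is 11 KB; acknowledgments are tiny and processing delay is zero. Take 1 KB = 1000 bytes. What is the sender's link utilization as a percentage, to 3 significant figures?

51.3 %

t_tx = L/R = 88000/330000000 = 0.000266667 s.
t_prop = 38000/300000000 = 0.000126667 s; RTT = 0.000253333 s.
Cycle = t_tx + RTT = 0.00052 s.
Utilization = t_tx / cycle = 0.000266667/0.00052 = 51.3 %.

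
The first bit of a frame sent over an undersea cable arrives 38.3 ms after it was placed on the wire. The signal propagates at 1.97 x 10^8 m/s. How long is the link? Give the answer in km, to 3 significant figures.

7550 km

d = s × t_prop = 197000000 × 0.0383 = 7550 km.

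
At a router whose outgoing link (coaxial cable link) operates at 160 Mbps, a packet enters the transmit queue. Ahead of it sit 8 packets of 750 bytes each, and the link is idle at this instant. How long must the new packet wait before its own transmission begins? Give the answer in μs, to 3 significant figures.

Each queued packet: L/R = 6000/160000000 = 37.5 μs.
8 queued → 300 μs.
Queuing delay = 300 μs.

300 μs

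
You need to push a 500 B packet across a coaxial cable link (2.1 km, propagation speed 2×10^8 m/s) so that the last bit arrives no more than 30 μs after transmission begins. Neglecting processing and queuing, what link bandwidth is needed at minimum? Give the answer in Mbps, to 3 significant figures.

L = 4000 bits.
Propagation delay = 2100 / 200000000 = 10.5 μs.
Transmission budget = 30 − 10.5 = 19.5 μs.
R ≥ L / t_tx = 4000 bits / 1.95e-05 s = 205 Mbps.

205 Mbps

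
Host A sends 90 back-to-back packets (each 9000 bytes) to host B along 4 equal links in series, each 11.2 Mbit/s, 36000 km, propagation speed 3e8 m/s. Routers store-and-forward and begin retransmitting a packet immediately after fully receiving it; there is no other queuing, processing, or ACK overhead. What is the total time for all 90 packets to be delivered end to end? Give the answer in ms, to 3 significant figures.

1080 ms

Per-hop transmission t_tx = L/R = 72000/11200000 = 6.42857 ms.
Per-hop propagation t_prop = 36000000/300000000 = 120 ms.
Pipeline fill: first packet needs 4·t_tx to clear all hops; remaining 89 packets each add one t_tx.
Total = (4+90-1)·t_tx + 4·t_prop = 93·6.42857 + 4·120 = 1080 ms.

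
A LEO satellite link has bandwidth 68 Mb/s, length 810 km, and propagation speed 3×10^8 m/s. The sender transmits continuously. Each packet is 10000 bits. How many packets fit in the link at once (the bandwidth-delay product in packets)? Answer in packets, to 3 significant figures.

18.4 packets

Propagation delay = 810000 / 300000000 = 0.0027 s.
BDP = R × t_prop = 68000000 × 0.0027 = 183600 bits.
In packets of 10000 bits: 18.4 packets.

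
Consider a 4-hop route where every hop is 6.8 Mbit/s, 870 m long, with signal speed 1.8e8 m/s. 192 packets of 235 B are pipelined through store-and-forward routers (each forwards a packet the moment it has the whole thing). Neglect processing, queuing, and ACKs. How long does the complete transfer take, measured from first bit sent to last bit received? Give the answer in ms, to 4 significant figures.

Per-hop transmission t_tx = L/R = 1880/6800000 = 0.276471 ms.
Per-hop propagation t_prop = 870/180000000 = 0.00483333 ms.
Pipeline fill: first packet needs 4·t_tx to clear all hops; remaining 191 packets each add one t_tx.
Total = (4+192-1)·t_tx + 4·t_prop = 195·0.276471 + 4·0.00483333 = 53.93 ms.

53.93 ms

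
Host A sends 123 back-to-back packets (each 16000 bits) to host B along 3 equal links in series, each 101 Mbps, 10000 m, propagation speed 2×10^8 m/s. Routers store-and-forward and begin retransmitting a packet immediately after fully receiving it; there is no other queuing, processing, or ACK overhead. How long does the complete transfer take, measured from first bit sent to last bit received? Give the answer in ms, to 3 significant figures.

Per-hop transmission t_tx = L/R = 16000/101000000 = 0.158416 ms.
Per-hop propagation t_prop = 10000/200000000 = 0.05 ms.
Pipeline fill: first packet needs 3·t_tx to clear all hops; remaining 122 packets each add one t_tx.
Total = (3+123-1)·t_tx + 3·t_prop = 125·0.158416 + 3·0.05 = 20.0 ms.

20.0 ms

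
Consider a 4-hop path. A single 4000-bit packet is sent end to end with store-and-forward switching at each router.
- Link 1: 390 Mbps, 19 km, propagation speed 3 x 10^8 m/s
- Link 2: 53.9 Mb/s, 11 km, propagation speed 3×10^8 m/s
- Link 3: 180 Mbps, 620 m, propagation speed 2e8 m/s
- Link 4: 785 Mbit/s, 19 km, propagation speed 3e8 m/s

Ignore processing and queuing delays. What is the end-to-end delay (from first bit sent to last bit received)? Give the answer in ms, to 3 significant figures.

0.278 ms

Transmission delays (L/R per hop): 0.0102564, 0.0742115, 0.0222222, 0.00509554 ms; sum = 0.111786 ms.
Propagation delays (d/s per hop): 0.0633333, 0.0366667, 0.0031, 0.0633333 ms; sum = 0.166433 ms.
End-to-end = 0.278 ms.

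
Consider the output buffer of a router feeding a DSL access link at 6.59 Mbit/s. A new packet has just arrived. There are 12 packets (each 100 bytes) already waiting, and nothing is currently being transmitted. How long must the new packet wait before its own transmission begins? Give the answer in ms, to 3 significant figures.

1.46 ms

Each queued packet: L/R = 800/6590000 = 0.121396 ms.
12 queued → 1.45675 ms.
Queuing delay = 1.46 ms.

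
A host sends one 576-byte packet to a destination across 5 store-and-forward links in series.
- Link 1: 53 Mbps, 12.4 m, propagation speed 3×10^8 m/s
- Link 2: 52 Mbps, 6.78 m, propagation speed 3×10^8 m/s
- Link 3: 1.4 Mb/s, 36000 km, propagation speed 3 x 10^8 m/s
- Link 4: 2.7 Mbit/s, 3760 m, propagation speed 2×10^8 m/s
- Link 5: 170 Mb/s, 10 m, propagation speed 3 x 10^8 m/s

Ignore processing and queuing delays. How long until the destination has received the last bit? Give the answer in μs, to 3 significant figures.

L = 576 × 8 = 4608 bits.
Transmission delays (L/R per hop): 86.9434, 88.6154, 3291.43, 1706.67, 27.1059 μs; sum = 5200.76 μs.
Propagation delays (d/s per hop): 0.0413333, 0.0226, 120000, 18.8, 0.0333333 μs; sum = 120019 μs.
End-to-end = 125000 μs.

125000 μs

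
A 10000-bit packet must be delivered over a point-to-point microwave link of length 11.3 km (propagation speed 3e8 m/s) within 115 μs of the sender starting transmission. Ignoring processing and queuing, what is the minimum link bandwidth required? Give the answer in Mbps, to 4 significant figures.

129.3 Mbps

Propagation delay = 11300 / 300000000 = 37.6667 μs.
Transmission budget = 115 − 37.6667 = 77.3333 μs.
R ≥ L / t_tx = 10000 bits / 7.73333e-05 s = 129.3 Mbps.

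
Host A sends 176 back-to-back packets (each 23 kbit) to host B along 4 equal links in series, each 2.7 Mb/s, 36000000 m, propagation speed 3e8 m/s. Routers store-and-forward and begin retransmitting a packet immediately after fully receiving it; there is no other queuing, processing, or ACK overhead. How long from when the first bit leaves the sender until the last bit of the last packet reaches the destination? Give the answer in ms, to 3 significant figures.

Per-hop transmission t_tx = L/R = 23000/2700000 = 8.51852 ms.
Per-hop propagation t_prop = 36000000/300000000 = 120 ms.
Pipeline fill: first packet needs 4·t_tx to clear all hops; remaining 175 packets each add one t_tx.
Total = (4+176-1)·t_tx + 4·t_prop = 179·8.51852 + 4·120 = 2000 ms.

2000 ms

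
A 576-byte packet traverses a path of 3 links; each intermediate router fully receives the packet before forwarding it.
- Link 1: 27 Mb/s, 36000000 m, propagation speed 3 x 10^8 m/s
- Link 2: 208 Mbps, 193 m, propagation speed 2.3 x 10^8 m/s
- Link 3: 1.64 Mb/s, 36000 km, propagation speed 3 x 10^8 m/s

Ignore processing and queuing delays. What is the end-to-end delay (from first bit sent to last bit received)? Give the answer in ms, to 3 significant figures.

L = 576 × 8 = 4608 bits.
Transmission delays (L/R per hop): 0.170667, 0.0221538, 2.80976 ms; sum = 3.00258 ms.
Propagation delays (d/s per hop): 120, 0.00083913, 120 ms; sum = 240.001 ms.
End-to-end = 243 ms.

243 ms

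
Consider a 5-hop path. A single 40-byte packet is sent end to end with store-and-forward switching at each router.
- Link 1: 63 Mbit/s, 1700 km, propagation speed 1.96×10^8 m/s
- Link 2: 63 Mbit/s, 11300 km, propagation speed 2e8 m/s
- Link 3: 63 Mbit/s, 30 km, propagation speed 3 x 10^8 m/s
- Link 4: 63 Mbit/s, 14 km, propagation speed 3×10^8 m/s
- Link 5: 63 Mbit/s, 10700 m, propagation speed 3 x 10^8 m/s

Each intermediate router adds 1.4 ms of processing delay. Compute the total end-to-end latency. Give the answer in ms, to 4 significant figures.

70.98 ms

L = 40 × 8 = 320 bits.
Transmission delay per hop = L/R = 320/63000000 = 0.00507937 ms; 5 hops → 0.0253968 ms.
Propagation delays (d/s per hop): 8.67347, 56.5, 0.1, 0.0466667, 0.0356667 ms; sum = 65.3558 ms.
Processing at 4 router(s): 4 × 1.4 ms = 5.6 ms.
End-to-end = 70.98 ms.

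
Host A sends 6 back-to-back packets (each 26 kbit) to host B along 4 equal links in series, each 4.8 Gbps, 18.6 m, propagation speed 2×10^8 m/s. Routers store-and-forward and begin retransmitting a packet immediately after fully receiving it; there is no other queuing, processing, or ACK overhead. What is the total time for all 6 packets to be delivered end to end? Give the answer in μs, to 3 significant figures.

Per-hop transmission t_tx = L/R = 26000/4800000000 = 5.41667 μs.
Per-hop propagation t_prop = 18.6/200000000 = 0.093 μs.
Pipeline fill: first packet needs 4·t_tx to clear all hops; remaining 5 packets each add one t_tx.
Total = (4+6-1)·t_tx + 4·t_prop = 9·5.41667 + 4·0.093 = 49.1 μs.

49.1 μs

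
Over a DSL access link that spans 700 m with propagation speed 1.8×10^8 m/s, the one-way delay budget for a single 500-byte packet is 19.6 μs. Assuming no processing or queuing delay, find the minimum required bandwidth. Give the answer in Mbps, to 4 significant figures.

L = 4000 bits.
Propagation delay = 700 / 180000000 = 3.88889 μs.
Transmission budget = 19.6 − 3.88889 = 15.7111 μs.
R ≥ L / t_tx = 4000 bits / 1.57111e-05 s = 254.6 Mbps.

254.6 Mbps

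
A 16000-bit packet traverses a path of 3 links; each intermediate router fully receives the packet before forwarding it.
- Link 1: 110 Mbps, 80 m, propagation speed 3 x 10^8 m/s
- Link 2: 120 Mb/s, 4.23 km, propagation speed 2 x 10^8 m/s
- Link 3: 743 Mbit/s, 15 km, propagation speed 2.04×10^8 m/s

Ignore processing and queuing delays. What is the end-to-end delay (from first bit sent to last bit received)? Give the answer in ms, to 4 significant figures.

Transmission delays (L/R per hop): 0.145455, 0.133333, 0.0215343 ms; sum = 0.300322 ms.
Propagation delays (d/s per hop): 0.000266667, 0.02115, 0.0735294 ms; sum = 0.0949461 ms.
End-to-end = 0.3953 ms.

0.3953 ms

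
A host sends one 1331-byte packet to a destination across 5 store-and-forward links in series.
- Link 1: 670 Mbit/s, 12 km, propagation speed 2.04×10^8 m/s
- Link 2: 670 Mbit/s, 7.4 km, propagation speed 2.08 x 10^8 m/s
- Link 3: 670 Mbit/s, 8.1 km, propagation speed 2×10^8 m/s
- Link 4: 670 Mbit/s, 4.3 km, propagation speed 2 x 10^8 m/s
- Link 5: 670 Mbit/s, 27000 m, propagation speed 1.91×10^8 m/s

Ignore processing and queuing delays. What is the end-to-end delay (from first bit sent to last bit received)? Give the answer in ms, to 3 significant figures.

L = 1331 × 8 = 10648 bits.
Transmission delay per hop = L/R = 10648/670000000 = 0.0158925 ms; 5 hops → 0.0794627 ms.
Propagation delays (d/s per hop): 0.0588235, 0.0355769, 0.0405, 0.0215, 0.141361 ms; sum = 0.297762 ms.
End-to-end = 0.377 ms.

0.377 ms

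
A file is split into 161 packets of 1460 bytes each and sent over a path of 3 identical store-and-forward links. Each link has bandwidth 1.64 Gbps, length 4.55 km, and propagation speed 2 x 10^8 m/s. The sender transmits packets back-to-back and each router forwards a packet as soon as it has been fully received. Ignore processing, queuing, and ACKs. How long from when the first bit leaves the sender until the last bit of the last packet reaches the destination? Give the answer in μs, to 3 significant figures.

Per-hop transmission t_tx = L/R = 11680/1640000000 = 7.12195 μs.
Per-hop propagation t_prop = 4550/200000000 = 22.75 μs.
Pipeline fill: first packet needs 3·t_tx to clear all hops; remaining 160 packets each add one t_tx.
Total = (3+161-1)·t_tx + 3·t_prop = 163·7.12195 + 3·22.75 = 1230 μs.

1230 μs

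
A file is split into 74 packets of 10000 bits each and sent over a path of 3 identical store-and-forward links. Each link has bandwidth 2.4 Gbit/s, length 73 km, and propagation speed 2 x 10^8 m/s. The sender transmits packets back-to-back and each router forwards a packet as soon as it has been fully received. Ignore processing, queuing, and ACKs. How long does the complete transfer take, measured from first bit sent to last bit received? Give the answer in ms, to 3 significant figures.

1.41 ms

Per-hop transmission t_tx = L/R = 10000/2400000000 = 0.00416667 ms.
Per-hop propagation t_prop = 73000/200000000 = 0.365 ms.
Pipeline fill: first packet needs 3·t_tx to clear all hops; remaining 73 packets each add one t_tx.
Total = (3+74-1)·t_tx + 3·t_prop = 76·0.00416667 + 3·0.365 = 1.41 ms.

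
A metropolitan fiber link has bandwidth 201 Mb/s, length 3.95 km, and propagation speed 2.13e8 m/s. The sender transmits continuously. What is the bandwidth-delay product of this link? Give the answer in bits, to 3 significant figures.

3730 bits

Propagation delay = 3950 / 213000000 = 1.85446e-05 s.
BDP = R × t_prop = 201000000 × 1.85446e-05 = 3727.46 bits.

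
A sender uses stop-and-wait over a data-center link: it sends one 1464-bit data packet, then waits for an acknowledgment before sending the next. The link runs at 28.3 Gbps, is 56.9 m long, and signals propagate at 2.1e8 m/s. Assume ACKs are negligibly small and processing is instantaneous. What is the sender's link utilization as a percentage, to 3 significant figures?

t_tx = L/R = 1464/28300000000 = 5.17314e-08 s.
t_prop = 56.9/210000000 = 2.70952e-07 s; RTT = 5.41905e-07 s.
Cycle = t_tx + RTT = 5.93636e-07 s.
Utilization = t_tx / cycle = 5.17314e-08/5.93636e-07 = 8.71 %.

8.71 %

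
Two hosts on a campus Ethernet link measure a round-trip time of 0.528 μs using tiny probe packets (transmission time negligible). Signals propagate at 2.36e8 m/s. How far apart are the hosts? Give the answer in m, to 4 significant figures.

One-way propagation = RTT/2 = 0.264 μs.
d = s × t = 236000000 × 2.64e-07 = 62.30 m.

62.30 m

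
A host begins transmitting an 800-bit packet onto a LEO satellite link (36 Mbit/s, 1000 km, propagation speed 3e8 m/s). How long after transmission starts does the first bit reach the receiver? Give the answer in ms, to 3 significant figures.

3.33 ms

First bit experiences only propagation delay: d/s = 1000000/300000000 = 3.33 ms.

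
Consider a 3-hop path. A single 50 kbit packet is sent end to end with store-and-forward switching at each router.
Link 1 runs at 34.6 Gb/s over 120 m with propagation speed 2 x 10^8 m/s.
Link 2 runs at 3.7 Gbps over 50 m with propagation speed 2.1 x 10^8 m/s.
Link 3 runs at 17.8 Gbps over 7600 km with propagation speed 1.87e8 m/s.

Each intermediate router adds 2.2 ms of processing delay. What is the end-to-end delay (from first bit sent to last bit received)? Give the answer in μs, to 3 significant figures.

L = 50000 bits.
Transmission delays (L/R per hop): 1.44509, 13.5135, 2.80899 μs; sum = 17.7676 μs.
Propagation delays (d/s per hop): 0.6, 0.238095, 40641.7 μs; sum = 40642.5 μs.
Processing at 2 router(s): 2 × 2.2 ms = 4400 μs.
End-to-end = 45100 μs.

45100 μs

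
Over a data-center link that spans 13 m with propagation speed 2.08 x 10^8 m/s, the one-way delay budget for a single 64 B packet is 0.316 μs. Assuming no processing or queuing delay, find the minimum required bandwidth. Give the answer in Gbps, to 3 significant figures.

L = 512 bits.
Propagation delay = 13 / 208000000 = 0.0625 μs.
Transmission budget = 0.316 − 0.0625 = 0.2535 μs.
R ≥ L / t_tx = 512 bits / 2.535e-07 s = 2.02 Gbps.

2.02 Gbps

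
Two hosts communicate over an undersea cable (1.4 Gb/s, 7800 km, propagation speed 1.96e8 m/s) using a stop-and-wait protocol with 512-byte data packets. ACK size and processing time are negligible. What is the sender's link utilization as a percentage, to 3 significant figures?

t_tx = L/R = 4096/1400000000 = 2.92571e-06 s.
t_prop = 7800000/196000000 = 0.0397959 s; RTT = 0.0795918 s.
Cycle = t_tx + RTT = 0.0795948 s.
Utilization = t_tx / cycle = 2.92571e-06/0.0795948 = 0.00368 %.

0.00368 %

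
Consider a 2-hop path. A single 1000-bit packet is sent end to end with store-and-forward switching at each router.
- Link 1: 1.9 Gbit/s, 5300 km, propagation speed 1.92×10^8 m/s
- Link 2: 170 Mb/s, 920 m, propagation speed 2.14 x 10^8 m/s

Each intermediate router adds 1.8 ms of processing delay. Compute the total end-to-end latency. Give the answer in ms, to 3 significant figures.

29.4 ms

Transmission delays (L/R per hop): 0.000526316, 0.00588235 ms; sum = 0.00640867 ms.
Propagation delays (d/s per hop): 27.6042, 0.00429907 ms; sum = 27.6085 ms.
Processing at 1 router(s): 1 × 1.8 ms = 1.8 ms.
End-to-end = 29.4 ms.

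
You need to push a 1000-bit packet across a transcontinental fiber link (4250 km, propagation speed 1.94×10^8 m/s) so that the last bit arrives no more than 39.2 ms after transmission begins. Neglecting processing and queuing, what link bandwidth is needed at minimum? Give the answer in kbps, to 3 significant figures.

57.8 kbps

Propagation delay = 4250000 / 194000000 = 21.9072 ms.
Transmission budget = 39.2 − 21.9072 = 17.2928 ms.
R ≥ L / t_tx = 1000 bits / 0.0172928 s = 57.8 kbps.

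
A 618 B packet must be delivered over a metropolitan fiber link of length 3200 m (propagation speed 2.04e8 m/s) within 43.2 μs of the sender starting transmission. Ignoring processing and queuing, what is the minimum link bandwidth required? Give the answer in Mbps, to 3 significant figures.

180 Mbps

L = 4944 bits.
Propagation delay = 3200 / 204000000 = 15.6863 μs.
Transmission budget = 43.2 − 15.6863 = 27.5137 μs.
R ≥ L / t_tx = 4944 bits / 2.75137e-05 s = 180 Mbps.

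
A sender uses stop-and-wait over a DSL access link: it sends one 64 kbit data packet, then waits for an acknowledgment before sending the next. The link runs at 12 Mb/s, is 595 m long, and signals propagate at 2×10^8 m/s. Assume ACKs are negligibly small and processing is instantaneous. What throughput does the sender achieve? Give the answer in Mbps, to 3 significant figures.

12.0 Mbps

t_tx = L/R = 64000/12000000 = 0.00533333 s.
t_prop = 595/200000000 = 2.975e-06 s; RTT = 5.95e-06 s.
Cycle = t_tx + RTT = 0.00533928 s.
Throughput = L / cycle = 64000 / 0.00533928 = 12.0 Mbps.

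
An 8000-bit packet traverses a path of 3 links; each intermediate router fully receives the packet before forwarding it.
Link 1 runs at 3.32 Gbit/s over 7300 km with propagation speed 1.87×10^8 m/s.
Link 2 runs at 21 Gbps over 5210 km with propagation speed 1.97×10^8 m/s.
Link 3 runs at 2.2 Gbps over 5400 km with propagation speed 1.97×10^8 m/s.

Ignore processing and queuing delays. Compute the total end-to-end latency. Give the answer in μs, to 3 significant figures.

92900 μs

Transmission delays (L/R per hop): 2.40964, 0.380952, 3.63636 μs; sum = 6.42695 μs.
Propagation delays (d/s per hop): 39037.4, 26446.7, 27411.2 μs; sum = 92895.3 μs.
End-to-end = 92900 μs.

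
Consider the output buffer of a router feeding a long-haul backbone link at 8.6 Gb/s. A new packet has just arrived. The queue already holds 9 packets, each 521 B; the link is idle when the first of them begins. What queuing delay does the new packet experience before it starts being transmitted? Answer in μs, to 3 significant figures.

4.36 μs

Each queued packet: L/R = 4168/8600000000 = 0.484651 μs.
9 queued → 4.36186 μs.
Queuing delay = 4.36 μs.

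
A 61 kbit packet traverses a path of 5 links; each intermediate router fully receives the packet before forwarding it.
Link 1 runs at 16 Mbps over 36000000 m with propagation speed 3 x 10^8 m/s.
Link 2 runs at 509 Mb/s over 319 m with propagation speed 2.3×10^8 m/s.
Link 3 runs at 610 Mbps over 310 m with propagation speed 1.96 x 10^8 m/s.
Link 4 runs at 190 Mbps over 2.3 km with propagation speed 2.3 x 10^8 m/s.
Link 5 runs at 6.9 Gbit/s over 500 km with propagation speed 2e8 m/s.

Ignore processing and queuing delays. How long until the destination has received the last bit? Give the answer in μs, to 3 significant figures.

L = 61000 bits.
Transmission delays (L/R per hop): 3812.5, 119.843, 100, 321.053, 8.84058 μs; sum = 4362.24 μs.
Propagation delays (d/s per hop): 120000, 1.38696, 1.58163, 10, 2500 μs; sum = 122513 μs.
End-to-end = 127000 μs.

127000 μs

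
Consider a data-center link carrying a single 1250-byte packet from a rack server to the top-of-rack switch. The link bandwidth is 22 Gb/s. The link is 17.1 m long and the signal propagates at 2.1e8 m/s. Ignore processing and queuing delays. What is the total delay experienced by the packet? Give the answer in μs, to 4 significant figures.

0.5360 μs

L = 1250 × 8 = 10000 bits.
Transmission delay = L/R = 10000 / 22000000000 = 0.454545 μs.
Propagation delay = d/s = 17.1 m / 210000000 m/s = 0.0814286 μs.
Total = 0.5360 μs.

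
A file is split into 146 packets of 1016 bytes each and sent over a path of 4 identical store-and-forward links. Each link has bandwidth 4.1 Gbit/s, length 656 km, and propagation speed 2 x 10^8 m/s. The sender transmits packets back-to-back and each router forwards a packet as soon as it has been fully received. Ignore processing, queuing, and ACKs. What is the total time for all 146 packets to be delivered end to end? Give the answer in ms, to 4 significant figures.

Per-hop transmission t_tx = L/R = 8128/4.1e+09 = 0.00198244 ms.
Per-hop propagation t_prop = 656000/200000000 = 3.28 ms.
Pipeline fill: first packet needs 4·t_tx to clear all hops; remaining 145 packets each add one t_tx.
Total = (4+146-1)·t_tx + 4·t_prop = 149·0.00198244 + 4·3.28 = 13.42 ms.

13.42 ms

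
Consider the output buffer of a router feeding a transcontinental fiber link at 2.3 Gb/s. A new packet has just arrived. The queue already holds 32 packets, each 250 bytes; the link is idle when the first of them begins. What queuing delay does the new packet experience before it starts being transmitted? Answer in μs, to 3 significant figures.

Each queued packet: L/R = 2000/2300000000 = 0.869565 μs.
32 queued → 27.8261 μs.
Queuing delay = 27.8 μs.

27.8 μs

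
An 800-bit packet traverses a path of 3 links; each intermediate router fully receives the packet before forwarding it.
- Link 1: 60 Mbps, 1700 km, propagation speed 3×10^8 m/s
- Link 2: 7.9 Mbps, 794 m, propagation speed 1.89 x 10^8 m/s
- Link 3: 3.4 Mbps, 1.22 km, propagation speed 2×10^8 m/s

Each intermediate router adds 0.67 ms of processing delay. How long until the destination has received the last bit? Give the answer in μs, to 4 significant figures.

7367 μs

Transmission delays (L/R per hop): 13.3333, 101.266, 235.294 μs; sum = 349.893 μs.
Propagation delays (d/s per hop): 5666.67, 4.20106, 6.1 μs; sum = 5676.97 μs.
Processing at 2 router(s): 2 × 0.67 ms = 1340 μs.
End-to-end = 7367 μs.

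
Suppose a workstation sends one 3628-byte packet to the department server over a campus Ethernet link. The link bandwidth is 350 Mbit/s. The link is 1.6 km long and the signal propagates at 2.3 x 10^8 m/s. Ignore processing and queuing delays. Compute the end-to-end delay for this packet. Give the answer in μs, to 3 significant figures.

L = 3628 × 8 = 29024 bits.
Transmission delay = L/R = 29024 / 350000000 = 82.9257 μs.
Propagation delay = d/s = 1600 m / 2.3e+08 m/s = 6.95652 μs.
Total = 89.9 μs.

89.9 μs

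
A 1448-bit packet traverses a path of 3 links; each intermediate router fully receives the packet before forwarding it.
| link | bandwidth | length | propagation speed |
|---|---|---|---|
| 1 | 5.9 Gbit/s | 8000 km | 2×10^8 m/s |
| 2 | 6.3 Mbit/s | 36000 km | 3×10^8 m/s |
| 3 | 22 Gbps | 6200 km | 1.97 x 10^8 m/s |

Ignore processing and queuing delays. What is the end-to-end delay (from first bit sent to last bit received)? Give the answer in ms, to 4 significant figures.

191.7 ms

Transmission delays (L/R per hop): 0.000245424, 0.229841, 6.58182e-05 ms; sum = 0.230153 ms.
Propagation delays (d/s per hop): 40, 120, 31.4721 ms; sum = 191.472 ms.
End-to-end = 191.7 ms.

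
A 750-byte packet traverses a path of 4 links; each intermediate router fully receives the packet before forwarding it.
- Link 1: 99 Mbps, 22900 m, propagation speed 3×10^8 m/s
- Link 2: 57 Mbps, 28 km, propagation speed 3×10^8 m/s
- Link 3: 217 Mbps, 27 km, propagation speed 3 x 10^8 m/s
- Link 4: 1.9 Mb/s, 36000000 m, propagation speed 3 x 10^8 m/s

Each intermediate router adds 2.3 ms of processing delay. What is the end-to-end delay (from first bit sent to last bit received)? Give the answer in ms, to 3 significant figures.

131 ms

L = 750 × 8 = 6000 bits.
Transmission delays (L/R per hop): 0.0606061, 0.105263, 0.0276498, 3.15789 ms; sum = 3.35141 ms.
Propagation delays (d/s per hop): 0.0763333, 0.0933333, 0.09, 120 ms; sum = 120.26 ms.
Processing at 3 router(s): 3 × 2.3 ms = 6.9 ms.
End-to-end = 131 ms.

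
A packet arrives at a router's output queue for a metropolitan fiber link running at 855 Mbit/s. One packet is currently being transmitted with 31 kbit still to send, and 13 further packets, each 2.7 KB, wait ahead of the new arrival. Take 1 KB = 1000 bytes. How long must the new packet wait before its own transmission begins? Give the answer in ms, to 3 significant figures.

0.365 ms

Each queued packet: L/R = 21600/855000000 = 0.0252632 ms.
13 queued → 0.328421 ms.
Plus remaining 31000 bits of current packet: 0.0362573 ms.
Queuing delay = 0.365 ms.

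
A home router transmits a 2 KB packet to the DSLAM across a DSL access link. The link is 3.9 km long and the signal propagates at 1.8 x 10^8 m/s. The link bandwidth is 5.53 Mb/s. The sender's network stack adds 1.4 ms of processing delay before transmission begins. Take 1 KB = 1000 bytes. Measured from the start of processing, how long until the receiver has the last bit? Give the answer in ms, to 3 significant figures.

4.31 ms

L = 16000 bits.
Transmission delay = L/R = 16000 / 5530000 = 2.89331 ms.
Propagation delay = d/s = 3900 m / 180000000 m/s = 0.0216667 ms.
Plus processing delay 1.4 ms = 1.4 ms.
Total = 4.31 ms.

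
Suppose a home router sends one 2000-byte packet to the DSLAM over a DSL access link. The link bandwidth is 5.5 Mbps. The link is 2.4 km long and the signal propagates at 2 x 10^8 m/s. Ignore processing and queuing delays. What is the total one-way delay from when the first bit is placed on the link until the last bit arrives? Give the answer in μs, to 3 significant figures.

L = 2000 × 8 = 16000 bits.
Transmission delay = L/R = 16000 / 5500000 = 2909.09 μs.
Propagation delay = d/s = 2400 m / 200000000 m/s = 12 μs.
Total = 2920 μs.

2920 μs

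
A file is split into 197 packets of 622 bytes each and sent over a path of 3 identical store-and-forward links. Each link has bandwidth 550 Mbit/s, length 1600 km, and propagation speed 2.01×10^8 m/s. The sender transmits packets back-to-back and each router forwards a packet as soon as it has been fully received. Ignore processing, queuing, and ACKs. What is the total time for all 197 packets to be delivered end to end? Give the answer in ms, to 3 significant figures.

25.7 ms

Per-hop transmission t_tx = L/R = 4976/550000000 = 0.00904727 ms.
Per-hop propagation t_prop = 1600000/2.01e+08 = 7.9602 ms.
Pipeline fill: first packet needs 3·t_tx to clear all hops; remaining 196 packets each add one t_tx.
Total = (3+197-1)·t_tx + 3·t_prop = 199·0.00904727 + 3·7.9602 = 25.7 ms.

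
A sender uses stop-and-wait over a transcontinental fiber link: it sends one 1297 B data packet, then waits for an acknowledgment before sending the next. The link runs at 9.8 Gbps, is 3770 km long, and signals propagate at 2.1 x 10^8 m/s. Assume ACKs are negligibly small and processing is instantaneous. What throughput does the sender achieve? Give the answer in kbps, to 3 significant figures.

t_tx = L/R = 10376/9800000000 = 1.05878e-06 s.
t_prop = 3770000/210000000 = 0.0179524 s; RTT = 0.0359048 s.
Cycle = t_tx + RTT = 0.0359058 s.
Throughput = L / cycle = 10376 / 0.0359058 = 289 kbps.

289 kbps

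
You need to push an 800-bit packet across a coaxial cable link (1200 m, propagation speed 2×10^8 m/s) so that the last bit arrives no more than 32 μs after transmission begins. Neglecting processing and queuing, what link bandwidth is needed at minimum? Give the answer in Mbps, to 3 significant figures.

Propagation delay = 1200 / 200000000 = 6 μs.
Transmission budget = 32 − 6 = 26 μs.
R ≥ L / t_tx = 800 bits / 2.6e-05 s = 30.8 Mbps.

30.8 Mbps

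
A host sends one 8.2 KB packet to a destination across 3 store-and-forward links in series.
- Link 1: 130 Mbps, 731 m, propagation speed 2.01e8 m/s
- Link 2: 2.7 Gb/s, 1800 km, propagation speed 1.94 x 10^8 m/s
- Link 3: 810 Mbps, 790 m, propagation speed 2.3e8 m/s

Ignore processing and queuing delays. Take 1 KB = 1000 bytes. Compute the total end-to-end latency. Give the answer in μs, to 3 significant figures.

L = 65600 bits.
Transmission delays (L/R per hop): 504.615, 24.2963, 80.9877 μs; sum = 609.899 μs.
Propagation delays (d/s per hop): 3.63682, 9278.35, 3.43478 μs; sum = 9285.42 μs.
End-to-end = 9900 μs.

9900 μs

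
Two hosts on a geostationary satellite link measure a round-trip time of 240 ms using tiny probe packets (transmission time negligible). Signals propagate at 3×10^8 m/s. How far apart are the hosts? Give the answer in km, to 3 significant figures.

36000 km

One-way propagation = RTT/2 = 120 ms.
d = s × t = 300000000 × 0.12 = 36000 km.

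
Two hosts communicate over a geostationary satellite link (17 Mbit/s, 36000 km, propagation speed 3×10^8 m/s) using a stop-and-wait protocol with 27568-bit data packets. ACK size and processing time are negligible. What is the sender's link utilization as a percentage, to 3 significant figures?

0.671 %

t_tx = L/R = 27568/17000000 = 0.00162165 s.
t_prop = 36000000/300000000 = 0.12 s; RTT = 0.24 s.
Cycle = t_tx + RTT = 0.241622 s.
Utilization = t_tx / cycle = 0.00162165/0.241622 = 0.671 %.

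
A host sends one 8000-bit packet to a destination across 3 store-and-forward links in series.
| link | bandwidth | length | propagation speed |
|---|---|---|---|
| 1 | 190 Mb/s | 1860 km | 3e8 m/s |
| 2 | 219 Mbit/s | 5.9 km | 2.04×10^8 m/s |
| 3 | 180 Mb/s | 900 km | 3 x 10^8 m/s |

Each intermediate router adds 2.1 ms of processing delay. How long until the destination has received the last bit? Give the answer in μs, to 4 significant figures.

13550 μs

Transmission delays (L/R per hop): 42.1053, 36.5297, 44.4444 μs; sum = 123.079 μs.
Propagation delays (d/s per hop): 6200, 28.9216, 3000 μs; sum = 9228.92 μs.
Processing at 2 router(s): 2 × 2.1 ms = 4200 μs.
End-to-end = 13550 μs.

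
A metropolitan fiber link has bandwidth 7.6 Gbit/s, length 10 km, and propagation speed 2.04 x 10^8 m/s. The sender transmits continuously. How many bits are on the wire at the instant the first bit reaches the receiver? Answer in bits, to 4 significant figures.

Propagation delay = 10000 / 204000000 = 4.90196e-05 s.
BDP = R × t_prop = 7600000000 × 4.90196e-05 = 372549 bits.

372500 bits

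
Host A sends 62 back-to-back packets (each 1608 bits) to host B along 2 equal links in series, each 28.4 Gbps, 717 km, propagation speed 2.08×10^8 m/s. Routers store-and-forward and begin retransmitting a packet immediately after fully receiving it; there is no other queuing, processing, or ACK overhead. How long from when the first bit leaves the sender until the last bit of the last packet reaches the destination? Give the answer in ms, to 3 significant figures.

6.90 ms

Per-hop transmission t_tx = L/R = 1608/28400000000 = 5.66197e-05 ms.
Per-hop propagation t_prop = 717000/208000000 = 3.44712 ms.
Pipeline fill: first packet needs 2·t_tx to clear all hops; remaining 61 packets each add one t_tx.
Total = (2+62-1)·t_tx + 2·t_prop = 63·5.66197e-05 + 2·3.44712 = 6.90 ms.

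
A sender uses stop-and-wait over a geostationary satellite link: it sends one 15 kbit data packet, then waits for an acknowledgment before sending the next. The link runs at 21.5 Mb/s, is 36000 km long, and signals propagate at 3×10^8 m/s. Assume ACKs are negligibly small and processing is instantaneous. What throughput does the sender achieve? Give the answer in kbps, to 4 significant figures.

t_tx = L/R = 15000/21500000 = 0.000697674 s.
t_prop = 36000000/300000000 = 0.12 s; RTT = 0.24 s.
Cycle = t_tx + RTT = 0.240698 s.
Throughput = L / cycle = 15000 / 0.240698 = 62.32 kbps.

62.32 kbps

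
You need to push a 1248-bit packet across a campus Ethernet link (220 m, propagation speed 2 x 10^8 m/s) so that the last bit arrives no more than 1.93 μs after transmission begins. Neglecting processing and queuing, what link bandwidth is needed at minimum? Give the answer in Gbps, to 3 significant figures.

Propagation delay = 220 / 200000000 = 1.1 μs.
Transmission budget = 1.93 − 1.1 = 0.83 μs.
R ≥ L / t_tx = 1248 bits / 8.3e-07 s = 1.50 Gbps.

1.50 Gbps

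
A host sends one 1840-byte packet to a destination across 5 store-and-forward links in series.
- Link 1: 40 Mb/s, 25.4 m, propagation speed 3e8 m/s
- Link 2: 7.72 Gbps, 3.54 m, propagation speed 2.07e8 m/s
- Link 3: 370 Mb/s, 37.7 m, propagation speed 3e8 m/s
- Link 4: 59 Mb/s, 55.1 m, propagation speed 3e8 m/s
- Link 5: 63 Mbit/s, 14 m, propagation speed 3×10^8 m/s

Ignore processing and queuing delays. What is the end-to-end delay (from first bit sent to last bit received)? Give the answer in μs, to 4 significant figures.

L = 1840 × 8 = 14720 bits.
Transmission delays (L/R per hop): 368, 1.90674, 39.7838, 249.492, 233.651 μs; sum = 892.833 μs.
Propagation delays (d/s per hop): 0.0846667, 0.0171014, 0.125667, 0.183667, 0.0466667 μs; sum = 0.457768 μs.
End-to-end = 893.3 μs.

893.3 μs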